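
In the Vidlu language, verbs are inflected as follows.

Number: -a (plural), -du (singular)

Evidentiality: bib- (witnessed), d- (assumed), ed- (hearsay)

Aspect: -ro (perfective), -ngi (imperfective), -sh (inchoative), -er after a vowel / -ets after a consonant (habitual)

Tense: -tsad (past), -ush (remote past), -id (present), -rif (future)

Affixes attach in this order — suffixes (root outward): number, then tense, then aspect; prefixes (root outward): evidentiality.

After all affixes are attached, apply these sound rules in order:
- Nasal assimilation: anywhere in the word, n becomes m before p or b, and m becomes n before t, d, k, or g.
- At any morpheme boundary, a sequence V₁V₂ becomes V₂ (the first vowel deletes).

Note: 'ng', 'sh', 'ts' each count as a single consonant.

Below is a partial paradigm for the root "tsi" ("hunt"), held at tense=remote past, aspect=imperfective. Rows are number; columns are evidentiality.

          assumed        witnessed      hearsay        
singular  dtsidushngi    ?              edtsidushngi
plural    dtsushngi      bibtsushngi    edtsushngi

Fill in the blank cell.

Attach number singular -du → tsidu.
Attach tense remote past -ush → tsiduush.
Attach aspect imperfective -ngi → tsiduushngi.
Attach evidentiality witnessed bib- → bibtsiduushngi.
Nasal assimilation: no change.
Apply vowel deletion: bibtsiduushngi → bibtsidushngi.

bibtsidushngi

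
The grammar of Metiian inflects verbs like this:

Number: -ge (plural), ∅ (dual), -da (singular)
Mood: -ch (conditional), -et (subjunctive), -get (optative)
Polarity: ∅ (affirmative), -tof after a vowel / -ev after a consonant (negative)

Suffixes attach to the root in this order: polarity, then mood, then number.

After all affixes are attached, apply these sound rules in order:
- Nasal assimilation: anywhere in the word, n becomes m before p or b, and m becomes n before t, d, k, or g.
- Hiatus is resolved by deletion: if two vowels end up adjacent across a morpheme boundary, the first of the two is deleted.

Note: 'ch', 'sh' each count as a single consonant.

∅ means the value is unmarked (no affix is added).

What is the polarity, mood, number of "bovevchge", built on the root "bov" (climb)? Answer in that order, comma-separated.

negative, conditional, plural

Segment: bov-ev-ch-ge.
polarity: -tof/ev → negative.
mood: -ch → conditional.
number: -ge → plural.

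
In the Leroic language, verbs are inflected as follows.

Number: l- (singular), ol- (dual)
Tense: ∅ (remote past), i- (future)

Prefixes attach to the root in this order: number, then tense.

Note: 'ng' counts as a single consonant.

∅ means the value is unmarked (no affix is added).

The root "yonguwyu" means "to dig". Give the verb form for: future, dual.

iolyonguwyu

Attach number dual ol- → olyonguwyu.
Attach tense future i- → iolyonguwyu.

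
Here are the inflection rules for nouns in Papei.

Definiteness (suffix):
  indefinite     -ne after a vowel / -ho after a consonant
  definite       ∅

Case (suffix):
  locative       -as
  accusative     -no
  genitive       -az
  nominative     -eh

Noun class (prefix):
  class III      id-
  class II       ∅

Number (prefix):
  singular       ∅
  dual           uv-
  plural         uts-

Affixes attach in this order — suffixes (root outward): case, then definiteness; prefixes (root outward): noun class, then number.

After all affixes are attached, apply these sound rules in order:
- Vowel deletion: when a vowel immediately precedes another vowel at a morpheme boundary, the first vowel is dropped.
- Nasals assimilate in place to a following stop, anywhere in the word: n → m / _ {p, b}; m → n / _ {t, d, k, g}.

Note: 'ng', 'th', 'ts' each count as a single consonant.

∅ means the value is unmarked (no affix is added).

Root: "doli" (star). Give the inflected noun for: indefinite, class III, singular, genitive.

iddolazho

Attach case genitive -az → doliaz.
Attach noun class class III id- → iddoliaz.
number = singular: zero marking, form stays iddoliaz.
Attach definiteness indefinite -ho (after consonant 'z') → iddoliazho.
Apply vowel deletion: iddoliazho → iddolazho.
Nasal assimilation: no change.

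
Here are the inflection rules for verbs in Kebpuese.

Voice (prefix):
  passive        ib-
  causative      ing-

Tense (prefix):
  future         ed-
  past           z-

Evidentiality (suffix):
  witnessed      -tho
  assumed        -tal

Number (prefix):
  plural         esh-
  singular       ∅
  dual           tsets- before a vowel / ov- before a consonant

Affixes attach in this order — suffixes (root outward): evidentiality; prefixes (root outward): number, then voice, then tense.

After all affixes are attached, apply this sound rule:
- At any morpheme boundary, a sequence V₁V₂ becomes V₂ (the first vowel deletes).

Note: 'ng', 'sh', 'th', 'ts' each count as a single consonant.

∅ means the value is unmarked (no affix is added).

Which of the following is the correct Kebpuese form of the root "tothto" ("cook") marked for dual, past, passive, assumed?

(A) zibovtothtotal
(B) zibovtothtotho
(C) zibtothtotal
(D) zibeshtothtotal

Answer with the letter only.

Attach number dual ov- (before consonant 't') → ovtothto.
Attach evidentiality assumed -tal → ovtothtotal.
Attach voice passive ib- → ibovtothtotal.
Attach tense past z- → zibovtothtotal.
Vowel deletion: no change.
So the correct form is zibovtothtotal, option (A).
(B) zibovtothtotho is wrong: it uses witnessed instead of assumed for evidentiality.
(C) zibtothtotal is wrong: it uses singular instead of dual for number.
(D) zibeshtothtotal is wrong: it uses plural instead of dual for number.

A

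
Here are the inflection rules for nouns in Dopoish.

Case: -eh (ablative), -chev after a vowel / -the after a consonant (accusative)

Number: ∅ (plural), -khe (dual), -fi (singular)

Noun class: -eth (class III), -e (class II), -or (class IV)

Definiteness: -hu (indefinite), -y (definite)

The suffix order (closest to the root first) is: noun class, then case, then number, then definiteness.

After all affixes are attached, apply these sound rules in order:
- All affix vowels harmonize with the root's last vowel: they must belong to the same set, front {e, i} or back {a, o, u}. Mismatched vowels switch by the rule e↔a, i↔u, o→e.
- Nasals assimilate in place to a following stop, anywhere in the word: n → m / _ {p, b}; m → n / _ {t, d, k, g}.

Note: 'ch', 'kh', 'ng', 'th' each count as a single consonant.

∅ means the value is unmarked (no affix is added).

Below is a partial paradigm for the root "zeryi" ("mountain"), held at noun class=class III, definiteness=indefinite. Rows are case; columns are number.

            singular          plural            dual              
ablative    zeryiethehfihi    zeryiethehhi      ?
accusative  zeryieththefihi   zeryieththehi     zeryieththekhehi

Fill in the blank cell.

zeryiethehkhehi

Attach noun class class III -eth → zeryieth.
Attach case ablative -eh → zeryietheh.
Attach number dual -khe → zeryiethehkhe.
Attach definiteness indefinite -hu → zeryiethehkhehu.
Apply vowel harmony: zeryiethehkhehu → zeryiethehkhehi.
Nasal assimilation: no change.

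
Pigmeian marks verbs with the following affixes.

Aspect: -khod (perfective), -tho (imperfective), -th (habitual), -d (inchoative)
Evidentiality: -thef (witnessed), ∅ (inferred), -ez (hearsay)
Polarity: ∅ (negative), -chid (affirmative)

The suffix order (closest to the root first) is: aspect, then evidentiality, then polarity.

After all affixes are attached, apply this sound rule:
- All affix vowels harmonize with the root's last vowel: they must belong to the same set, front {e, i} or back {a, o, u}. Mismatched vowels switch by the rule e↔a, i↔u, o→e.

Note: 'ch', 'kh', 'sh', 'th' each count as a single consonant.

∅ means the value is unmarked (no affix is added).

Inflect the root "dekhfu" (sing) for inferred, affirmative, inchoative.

Attach aspect inchoative -d → dekhfud.
evidentiality = inferred: zero marking, form stays dekhfud.
Attach polarity affirmative -chid → dekhfudchid.
Apply vowel harmony: dekhfudchid → dekhfudchud.

dekhfudchud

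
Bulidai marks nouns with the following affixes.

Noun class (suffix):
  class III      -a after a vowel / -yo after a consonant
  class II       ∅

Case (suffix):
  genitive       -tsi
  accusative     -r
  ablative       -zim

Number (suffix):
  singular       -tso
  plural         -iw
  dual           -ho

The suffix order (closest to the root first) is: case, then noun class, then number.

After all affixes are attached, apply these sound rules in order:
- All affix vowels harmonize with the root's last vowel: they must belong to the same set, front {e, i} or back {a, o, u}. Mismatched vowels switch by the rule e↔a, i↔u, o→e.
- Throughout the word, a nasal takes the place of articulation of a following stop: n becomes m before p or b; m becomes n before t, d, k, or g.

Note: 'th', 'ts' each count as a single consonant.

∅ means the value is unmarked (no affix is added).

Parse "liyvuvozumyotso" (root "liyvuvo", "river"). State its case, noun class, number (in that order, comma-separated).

Segment: liyvuvo-zim-yo-tso.
case: -zim → ablative.
noun class: -a/yo → class III.
number: -tso → singular.

ablative, class III, singular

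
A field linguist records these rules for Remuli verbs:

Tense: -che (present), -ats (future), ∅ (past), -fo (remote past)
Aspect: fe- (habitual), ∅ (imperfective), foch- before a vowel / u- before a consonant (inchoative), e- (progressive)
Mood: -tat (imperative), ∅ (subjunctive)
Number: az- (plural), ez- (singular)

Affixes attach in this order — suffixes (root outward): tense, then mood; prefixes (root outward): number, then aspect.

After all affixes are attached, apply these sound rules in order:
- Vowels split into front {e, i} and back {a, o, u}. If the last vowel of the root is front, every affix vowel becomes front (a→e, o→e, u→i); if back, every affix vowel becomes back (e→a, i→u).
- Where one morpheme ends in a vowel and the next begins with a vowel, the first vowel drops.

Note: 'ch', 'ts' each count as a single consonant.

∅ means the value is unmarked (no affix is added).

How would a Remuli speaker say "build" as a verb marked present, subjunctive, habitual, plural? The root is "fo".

Attach tense present -che → foche.
Attach number plural az- → azfoche.
mood = subjunctive: zero marking, form stays azfoche.
Attach aspect habitual fe- → feazfoche.
Apply vowel harmony: feazfoche → faazfocha.
Apply vowel deletion: faazfocha → fazfocha.

fazfocha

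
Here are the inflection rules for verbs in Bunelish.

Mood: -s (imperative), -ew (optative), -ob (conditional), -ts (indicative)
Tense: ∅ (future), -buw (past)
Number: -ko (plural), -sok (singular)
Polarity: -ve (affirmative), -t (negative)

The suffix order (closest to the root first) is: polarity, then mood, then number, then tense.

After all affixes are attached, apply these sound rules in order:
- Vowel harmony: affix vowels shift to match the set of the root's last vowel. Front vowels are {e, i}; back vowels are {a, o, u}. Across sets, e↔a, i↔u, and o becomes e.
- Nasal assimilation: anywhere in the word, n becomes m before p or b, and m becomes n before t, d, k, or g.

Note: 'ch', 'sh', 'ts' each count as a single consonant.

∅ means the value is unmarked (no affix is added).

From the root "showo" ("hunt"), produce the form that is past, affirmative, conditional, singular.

showovaobsokbuw

Attach polarity affirmative -ve → showove.
Attach mood conditional -ob → showoveob.
Attach number singular -sok → showoveobsok.
Attach tense past -buw → showoveobsokbuw.
Apply vowel harmony: showoveobsokbuw → showovaobsokbuw.
Nasal assimilation: no change.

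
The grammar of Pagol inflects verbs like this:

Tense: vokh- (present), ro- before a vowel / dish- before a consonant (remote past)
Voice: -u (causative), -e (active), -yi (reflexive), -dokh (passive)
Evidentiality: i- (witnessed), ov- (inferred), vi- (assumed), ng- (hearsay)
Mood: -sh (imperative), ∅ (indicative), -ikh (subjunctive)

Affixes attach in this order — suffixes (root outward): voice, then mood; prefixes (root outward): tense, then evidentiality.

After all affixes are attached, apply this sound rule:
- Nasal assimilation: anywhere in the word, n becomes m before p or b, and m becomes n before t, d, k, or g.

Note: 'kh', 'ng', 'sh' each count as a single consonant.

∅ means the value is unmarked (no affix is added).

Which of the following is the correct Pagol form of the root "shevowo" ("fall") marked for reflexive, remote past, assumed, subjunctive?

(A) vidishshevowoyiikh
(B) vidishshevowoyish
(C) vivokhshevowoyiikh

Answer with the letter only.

Attach tense remote past dish- (before consonant 'sh') → dishshevowo.
Attach evidentiality assumed vi- → vidishshevowo.
Attach voice reflexive -yi → vidishshevowoyi.
Attach mood subjunctive -ikh → vidishshevowoyiikh.
Nasal assimilation: no change.
So the correct form is vidishshevowoyiikh, option (A).
(B) vidishshevowoyish is wrong: it uses imperative instead of subjunctive for mood.
(C) vivokhshevowoyiikh is wrong: it uses present instead of remote past for tense.

A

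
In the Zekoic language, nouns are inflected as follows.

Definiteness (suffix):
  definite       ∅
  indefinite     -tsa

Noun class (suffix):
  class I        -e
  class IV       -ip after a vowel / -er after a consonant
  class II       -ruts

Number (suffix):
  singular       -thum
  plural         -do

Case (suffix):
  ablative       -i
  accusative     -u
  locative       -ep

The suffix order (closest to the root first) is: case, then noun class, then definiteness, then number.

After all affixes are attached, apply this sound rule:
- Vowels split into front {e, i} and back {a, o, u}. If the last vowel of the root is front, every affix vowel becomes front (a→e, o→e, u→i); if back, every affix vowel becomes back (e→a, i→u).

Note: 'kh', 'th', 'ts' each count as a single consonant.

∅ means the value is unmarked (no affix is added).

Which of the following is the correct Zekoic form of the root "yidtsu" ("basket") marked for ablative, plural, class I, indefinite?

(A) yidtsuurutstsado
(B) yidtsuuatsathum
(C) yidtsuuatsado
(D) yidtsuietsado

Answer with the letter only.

Attach case ablative -i → yidtsui.
Attach noun class class I -e → yidtsuie.
Attach definiteness indefinite -tsa → yidtsuietsa.
Attach number plural -do → yidtsuietsado.
Apply vowel harmony: yidtsuietsado → yidtsuuatsado.
So the correct form is yidtsuuatsado, option (C).
(B) yidtsuuatsathum is wrong: it uses singular instead of plural for number.
(D) yidtsuietsado is wrong: it fails to apply the sound rule(s).
(A) yidtsuurutstsado is wrong: it uses class II instead of class I for noun class.

C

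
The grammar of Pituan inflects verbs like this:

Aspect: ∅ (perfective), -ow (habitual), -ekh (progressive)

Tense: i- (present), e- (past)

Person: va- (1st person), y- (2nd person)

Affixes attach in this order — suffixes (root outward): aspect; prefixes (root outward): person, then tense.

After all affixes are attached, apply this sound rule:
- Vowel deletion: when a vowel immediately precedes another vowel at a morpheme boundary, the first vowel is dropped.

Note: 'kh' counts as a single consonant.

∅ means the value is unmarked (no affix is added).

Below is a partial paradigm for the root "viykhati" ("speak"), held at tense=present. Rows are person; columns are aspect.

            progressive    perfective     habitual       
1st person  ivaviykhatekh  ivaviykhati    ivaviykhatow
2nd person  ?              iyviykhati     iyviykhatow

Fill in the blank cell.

iyviykhatekh

Attach aspect progressive -ekh → viykhatiekh.
Attach person 2nd person y- → yviykhatiekh.
Attach tense present i- → iyviykhatiekh.
Apply vowel deletion: iyviykhatiekh → iyviykhatekh.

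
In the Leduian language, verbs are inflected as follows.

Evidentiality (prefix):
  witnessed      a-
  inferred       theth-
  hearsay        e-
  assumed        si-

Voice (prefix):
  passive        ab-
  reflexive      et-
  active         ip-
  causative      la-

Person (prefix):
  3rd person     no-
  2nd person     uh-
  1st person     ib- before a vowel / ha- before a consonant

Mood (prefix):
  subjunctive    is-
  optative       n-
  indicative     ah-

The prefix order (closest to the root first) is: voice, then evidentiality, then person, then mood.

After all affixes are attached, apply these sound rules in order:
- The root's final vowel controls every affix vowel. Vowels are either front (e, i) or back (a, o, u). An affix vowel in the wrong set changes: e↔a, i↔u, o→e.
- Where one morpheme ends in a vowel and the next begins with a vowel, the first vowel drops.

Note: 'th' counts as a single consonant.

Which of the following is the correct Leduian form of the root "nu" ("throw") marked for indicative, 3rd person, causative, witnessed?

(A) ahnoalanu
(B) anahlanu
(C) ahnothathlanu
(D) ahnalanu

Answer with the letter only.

Attach voice causative la- → lanu.
Attach evidentiality witnessed a- → alanu.
Attach person 3rd person no- → noalanu.
Attach mood indicative ah- → ahnoalanu.
Vowel harmony: no change.
Apply vowel deletion: ahnoalanu → ahnalanu.
So the correct form is ahnalanu, option (D).
(C) ahnothathlanu is wrong: it uses inferred instead of witnessed for evidentiality.
(A) ahnoalanu is wrong: it fails to apply the sound rule(s).
(B) anahlanu is wrong: it has the affixes in the wrong order.

D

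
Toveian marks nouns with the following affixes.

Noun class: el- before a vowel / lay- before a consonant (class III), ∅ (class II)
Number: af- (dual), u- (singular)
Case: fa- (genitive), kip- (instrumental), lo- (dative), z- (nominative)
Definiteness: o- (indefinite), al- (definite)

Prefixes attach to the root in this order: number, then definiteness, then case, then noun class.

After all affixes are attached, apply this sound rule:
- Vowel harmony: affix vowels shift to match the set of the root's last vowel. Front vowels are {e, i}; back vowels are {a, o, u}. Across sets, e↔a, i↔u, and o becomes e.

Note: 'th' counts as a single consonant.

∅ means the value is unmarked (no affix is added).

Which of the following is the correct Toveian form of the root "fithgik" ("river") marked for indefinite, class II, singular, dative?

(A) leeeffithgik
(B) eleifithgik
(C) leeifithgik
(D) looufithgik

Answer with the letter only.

C

Attach number singular u- → ufithgik.
Attach definiteness indefinite o- → oufithgik.
Attach case dative lo- → looufithgik.
noun class = class II: zero marking, form stays looufithgik.
Apply vowel harmony: looufithgik → leeifithgik.
So the correct form is leeifithgik, option (C).
(A) leeeffithgik is wrong: it uses dual instead of singular for number.
(D) looufithgik is wrong: it fails to apply the sound rule(s).
(B) eleifithgik is wrong: it has the affixes in the wrong order.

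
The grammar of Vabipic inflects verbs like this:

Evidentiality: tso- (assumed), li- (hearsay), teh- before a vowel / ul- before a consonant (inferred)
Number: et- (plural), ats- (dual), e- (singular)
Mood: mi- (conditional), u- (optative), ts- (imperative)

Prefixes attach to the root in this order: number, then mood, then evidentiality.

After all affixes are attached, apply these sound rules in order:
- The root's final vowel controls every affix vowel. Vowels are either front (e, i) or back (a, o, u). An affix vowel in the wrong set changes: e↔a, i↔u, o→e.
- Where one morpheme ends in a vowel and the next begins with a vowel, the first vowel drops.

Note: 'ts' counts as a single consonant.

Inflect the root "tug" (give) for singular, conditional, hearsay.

Attach number singular e- → etug.
Attach mood conditional mi- → mietug.
Attach evidentiality hearsay li- → limietug.
Apply vowel harmony: limietug → lumuatug.
Apply vowel deletion: lumuatug → lumatug.

lumatug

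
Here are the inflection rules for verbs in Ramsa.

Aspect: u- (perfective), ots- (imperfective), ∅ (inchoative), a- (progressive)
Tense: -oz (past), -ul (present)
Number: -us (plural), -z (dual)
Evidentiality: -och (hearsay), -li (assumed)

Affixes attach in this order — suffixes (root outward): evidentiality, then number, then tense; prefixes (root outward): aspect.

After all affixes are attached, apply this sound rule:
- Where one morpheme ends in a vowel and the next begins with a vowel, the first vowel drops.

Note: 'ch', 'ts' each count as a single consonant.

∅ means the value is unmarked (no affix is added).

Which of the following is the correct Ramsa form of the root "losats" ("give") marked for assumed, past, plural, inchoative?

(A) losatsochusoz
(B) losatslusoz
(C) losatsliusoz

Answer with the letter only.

B

aspect = inchoative: zero marking, form stays losats.
Attach evidentiality assumed -li → losatsli.
Attach number plural -us → losatslius.
Attach tense past -oz → losatsliusoz.
Apply vowel deletion: losatsliusoz → losatslusoz.
So the correct form is losatslusoz, option (B).
(A) losatsochusoz is wrong: it uses hearsay instead of assumed for evidentiality.
(C) losatsliusoz is wrong: it fails to apply the sound rule(s).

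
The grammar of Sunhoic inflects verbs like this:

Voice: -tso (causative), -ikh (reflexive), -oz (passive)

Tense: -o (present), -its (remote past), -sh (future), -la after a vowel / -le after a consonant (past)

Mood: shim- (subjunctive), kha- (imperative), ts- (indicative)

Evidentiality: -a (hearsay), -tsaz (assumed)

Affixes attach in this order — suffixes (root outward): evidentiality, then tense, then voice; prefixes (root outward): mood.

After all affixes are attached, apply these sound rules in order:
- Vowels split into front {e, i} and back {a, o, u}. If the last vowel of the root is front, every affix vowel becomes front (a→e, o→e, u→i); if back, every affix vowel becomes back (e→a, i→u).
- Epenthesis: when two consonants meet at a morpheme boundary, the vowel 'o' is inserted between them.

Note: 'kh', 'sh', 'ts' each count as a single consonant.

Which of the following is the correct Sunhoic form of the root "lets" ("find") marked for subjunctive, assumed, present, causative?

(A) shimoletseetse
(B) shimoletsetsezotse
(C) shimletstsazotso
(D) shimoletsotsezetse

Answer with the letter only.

D

Attach evidentiality assumed -tsaz → letstsaz.
Attach tense present -o → letstsazo.
Attach mood subjunctive shim- → shimletstsazo.
Attach voice causative -tso → shimletstsazotso.
Apply vowel harmony: shimletstsazotso → shimletstsezetse.
Apply epenthesis: shimletstsezetse → shimoletsotsezetse.
So the correct form is shimoletsotsezetse, option (D).
(C) shimletstsazotso is wrong: it fails to apply the sound rule(s).
(A) shimoletseetse is wrong: it uses hearsay instead of assumed for evidentiality.
(B) shimoletsetsezotse is wrong: it has the affixes in the wrong order.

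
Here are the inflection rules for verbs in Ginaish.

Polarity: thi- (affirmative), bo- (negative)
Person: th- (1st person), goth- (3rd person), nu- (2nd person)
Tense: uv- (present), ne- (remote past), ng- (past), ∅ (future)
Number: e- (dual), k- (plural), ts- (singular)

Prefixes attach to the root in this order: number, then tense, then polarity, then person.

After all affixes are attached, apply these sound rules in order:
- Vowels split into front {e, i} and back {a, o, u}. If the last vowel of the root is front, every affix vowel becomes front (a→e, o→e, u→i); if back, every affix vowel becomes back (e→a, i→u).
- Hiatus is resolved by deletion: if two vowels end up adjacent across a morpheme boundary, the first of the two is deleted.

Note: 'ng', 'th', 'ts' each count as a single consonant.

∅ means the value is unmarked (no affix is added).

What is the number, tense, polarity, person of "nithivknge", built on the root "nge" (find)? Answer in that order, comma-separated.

plural, present, affirmative, 2nd person

Segment: nu-thi-uv-k-nge.
number: k- → plural.
tense: uv- → present.
polarity: thi- → affirmative.
person: nu- → 2nd person.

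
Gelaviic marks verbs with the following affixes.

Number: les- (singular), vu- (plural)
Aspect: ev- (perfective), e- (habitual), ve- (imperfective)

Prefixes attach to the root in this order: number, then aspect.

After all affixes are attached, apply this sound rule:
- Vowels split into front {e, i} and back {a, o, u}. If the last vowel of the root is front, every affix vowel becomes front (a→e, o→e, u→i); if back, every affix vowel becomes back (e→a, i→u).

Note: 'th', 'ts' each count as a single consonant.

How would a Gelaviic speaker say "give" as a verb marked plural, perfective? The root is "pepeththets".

Attach number plural vu- → vupepeththets.
Attach aspect perfective ev- → evvupepeththets.
Apply vowel harmony: evvupepeththets → evvipepeththets.

evvipepeththets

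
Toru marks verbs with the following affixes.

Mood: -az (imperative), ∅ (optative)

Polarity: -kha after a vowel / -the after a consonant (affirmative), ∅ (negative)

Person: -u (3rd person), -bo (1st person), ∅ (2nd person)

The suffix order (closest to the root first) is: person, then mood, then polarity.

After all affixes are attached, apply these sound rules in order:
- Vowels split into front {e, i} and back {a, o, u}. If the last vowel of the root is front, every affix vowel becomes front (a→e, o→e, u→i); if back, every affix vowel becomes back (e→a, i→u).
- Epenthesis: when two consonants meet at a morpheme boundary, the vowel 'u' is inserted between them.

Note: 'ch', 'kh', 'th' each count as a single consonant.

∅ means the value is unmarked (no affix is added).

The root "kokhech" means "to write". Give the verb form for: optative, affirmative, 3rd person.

kokhechikhe

Attach person 3rd person -u → kokhechu.
mood = optative: zero marking, form stays kokhechu.
Attach polarity affirmative -kha (after vowel 'u') → kokhechukha.
Apply vowel harmony: kokhechukha → kokhechikhe.
Epenthesis: no change.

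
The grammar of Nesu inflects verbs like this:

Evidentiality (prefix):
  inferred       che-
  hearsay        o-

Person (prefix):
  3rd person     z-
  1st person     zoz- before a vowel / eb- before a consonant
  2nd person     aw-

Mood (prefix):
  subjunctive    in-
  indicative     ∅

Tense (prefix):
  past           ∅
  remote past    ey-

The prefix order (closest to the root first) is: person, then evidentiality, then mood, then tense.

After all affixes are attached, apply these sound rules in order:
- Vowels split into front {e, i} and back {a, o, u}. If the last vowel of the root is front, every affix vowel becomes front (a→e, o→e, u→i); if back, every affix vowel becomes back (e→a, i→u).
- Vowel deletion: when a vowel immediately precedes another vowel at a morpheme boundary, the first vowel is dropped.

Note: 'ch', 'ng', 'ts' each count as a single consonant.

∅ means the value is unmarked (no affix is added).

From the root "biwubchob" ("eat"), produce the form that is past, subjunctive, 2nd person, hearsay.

unawbiwubchob

Attach person 2nd person aw- → awbiwubchob.
Attach evidentiality hearsay o- → oawbiwubchob.
Attach mood subjunctive in- → inoawbiwubchob.
tense = past: zero marking, form stays inoawbiwubchob.
Apply vowel harmony: inoawbiwubchob → unoawbiwubchob.
Apply vowel deletion: unoawbiwubchob → unawbiwubchob.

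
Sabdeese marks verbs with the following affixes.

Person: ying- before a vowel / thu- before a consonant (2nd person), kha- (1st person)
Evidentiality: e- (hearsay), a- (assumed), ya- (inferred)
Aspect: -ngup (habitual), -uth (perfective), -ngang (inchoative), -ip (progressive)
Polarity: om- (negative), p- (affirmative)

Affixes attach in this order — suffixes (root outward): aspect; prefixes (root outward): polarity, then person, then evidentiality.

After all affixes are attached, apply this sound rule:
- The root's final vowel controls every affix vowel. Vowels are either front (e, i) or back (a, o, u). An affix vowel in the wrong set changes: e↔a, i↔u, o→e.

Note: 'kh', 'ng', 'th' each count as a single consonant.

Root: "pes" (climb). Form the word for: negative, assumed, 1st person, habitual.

Attach polarity negative om- → ompes.
Attach aspect habitual -ngup → ompesngup.
Attach person 1st person kha- → khaompesngup.
Attach evidentiality assumed a- → akhaompesngup.
Apply vowel harmony: akhaompesngup → ekheempesngip.

ekheempesngip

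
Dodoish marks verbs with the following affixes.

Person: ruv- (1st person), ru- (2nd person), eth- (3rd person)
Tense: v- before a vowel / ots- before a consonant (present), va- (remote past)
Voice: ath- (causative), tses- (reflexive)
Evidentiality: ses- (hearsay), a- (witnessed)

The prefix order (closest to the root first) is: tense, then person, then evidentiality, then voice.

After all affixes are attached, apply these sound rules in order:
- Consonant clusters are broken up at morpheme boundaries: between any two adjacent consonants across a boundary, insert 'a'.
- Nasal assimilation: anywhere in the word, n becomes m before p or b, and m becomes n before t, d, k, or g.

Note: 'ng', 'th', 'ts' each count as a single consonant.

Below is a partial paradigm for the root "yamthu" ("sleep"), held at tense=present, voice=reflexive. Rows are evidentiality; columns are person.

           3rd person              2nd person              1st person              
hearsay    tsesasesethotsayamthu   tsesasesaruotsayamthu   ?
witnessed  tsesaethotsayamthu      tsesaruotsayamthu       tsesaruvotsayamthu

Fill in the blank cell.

Attach tense present ots- (before consonant 'y') → otsyamthu.
Attach person 1st person ruv- → ruvotsyamthu.
Attach evidentiality hearsay ses- → sesruvotsyamthu.
Attach voice reflexive tses- → tsessesruvotsyamthu.
Apply epenthesis: tsessesruvotsyamthu → tsesasesaruvotsayamthu.
Nasal assimilation: no change.

tsesasesaruvotsayamthu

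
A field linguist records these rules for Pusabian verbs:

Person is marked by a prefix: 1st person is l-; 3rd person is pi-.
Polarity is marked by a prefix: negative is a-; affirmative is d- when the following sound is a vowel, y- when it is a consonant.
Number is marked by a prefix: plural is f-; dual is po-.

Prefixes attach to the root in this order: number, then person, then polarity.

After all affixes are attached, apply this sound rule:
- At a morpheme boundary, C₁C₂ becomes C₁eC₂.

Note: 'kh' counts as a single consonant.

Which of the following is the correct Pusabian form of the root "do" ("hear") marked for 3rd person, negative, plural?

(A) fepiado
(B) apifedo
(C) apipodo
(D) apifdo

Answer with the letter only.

B

Attach number plural f- → fdo.
Attach person 3rd person pi- → pifdo.
Attach polarity negative a- → apifdo.
Apply epenthesis: apifdo → apifedo.
So the correct form is apifedo, option (B).
(D) apifdo is wrong: it fails to apply the sound rule(s).
(C) apipodo is wrong: it uses dual instead of plural for number.
(A) fepiado is wrong: it has the affixes in the wrong order.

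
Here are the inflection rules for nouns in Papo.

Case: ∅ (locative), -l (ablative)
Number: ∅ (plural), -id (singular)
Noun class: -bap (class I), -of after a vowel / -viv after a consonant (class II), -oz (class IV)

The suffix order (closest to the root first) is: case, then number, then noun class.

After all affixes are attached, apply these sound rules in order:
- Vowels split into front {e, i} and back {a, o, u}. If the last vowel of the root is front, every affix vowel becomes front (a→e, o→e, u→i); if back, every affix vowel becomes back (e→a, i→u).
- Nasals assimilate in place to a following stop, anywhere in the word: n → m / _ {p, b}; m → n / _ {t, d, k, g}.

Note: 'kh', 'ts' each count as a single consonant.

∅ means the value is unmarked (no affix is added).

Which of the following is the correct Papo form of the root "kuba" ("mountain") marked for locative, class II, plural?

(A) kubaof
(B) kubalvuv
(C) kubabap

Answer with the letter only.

case = locative: zero marking, form stays kuba.
number = plural: zero marking, form stays kuba.
Attach noun class class II -of (after vowel 'a') → kubaof.
Vowel harmony: no change.
Nasal assimilation: no change.
So the correct form is kubaof, option (A).
(C) kubabap is wrong: it uses class I instead of class II for noun class.
(B) kubalvuv is wrong: it uses ablative instead of locative for case.

A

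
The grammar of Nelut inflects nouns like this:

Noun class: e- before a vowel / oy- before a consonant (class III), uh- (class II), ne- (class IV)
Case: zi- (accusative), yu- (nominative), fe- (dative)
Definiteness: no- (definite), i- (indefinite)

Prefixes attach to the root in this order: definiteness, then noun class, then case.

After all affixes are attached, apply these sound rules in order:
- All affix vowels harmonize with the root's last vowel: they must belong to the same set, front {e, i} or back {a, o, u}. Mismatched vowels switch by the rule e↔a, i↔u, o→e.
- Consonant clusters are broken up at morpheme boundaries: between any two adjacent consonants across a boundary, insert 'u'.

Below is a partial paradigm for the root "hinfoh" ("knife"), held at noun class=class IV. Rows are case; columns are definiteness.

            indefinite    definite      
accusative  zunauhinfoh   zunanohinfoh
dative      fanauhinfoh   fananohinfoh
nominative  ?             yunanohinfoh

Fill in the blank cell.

Attach definiteness indefinite i- → ihinfoh.
Attach noun class class IV ne- → neihinfoh.
Attach case nominative yu- → yuneihinfoh.
Apply vowel harmony: yuneihinfoh → yunauhinfoh.
Epenthesis: no change.

yunauhinfoh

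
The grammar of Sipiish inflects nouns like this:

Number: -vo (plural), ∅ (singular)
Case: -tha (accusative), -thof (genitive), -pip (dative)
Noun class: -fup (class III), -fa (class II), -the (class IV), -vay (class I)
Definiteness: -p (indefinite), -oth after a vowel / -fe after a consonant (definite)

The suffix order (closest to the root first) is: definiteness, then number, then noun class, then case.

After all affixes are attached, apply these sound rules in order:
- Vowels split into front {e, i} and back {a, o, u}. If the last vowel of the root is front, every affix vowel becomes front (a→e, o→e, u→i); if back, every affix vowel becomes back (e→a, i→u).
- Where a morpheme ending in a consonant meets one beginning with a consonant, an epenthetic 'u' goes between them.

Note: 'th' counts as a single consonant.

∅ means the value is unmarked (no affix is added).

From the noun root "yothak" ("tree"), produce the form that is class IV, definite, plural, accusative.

Attach definiteness definite -fe (after consonant 'k') → yothakfe.
Attach number plural -vo → yothakfevo.
Attach noun class class IV -the → yothakfevothe.
Attach case accusative -tha → yothakfevothetha.
Apply vowel harmony: yothakfevothetha → yothakfavothatha.
Apply epenthesis: yothakfavothatha → yothakufavothatha.

yothakufavothatha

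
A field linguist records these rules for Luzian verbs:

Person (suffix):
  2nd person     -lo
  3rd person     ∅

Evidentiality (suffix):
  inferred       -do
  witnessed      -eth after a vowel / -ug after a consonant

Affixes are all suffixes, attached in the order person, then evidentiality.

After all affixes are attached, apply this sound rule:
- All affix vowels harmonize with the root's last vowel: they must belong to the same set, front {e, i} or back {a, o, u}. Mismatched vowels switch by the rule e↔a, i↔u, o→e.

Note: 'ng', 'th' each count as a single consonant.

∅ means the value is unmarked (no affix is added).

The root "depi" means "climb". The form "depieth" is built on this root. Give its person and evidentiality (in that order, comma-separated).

Segment: depi-eth.
person: ∅ → 3rd person.
evidentiality: -eth/ug → witnessed.

3rd person, witnessed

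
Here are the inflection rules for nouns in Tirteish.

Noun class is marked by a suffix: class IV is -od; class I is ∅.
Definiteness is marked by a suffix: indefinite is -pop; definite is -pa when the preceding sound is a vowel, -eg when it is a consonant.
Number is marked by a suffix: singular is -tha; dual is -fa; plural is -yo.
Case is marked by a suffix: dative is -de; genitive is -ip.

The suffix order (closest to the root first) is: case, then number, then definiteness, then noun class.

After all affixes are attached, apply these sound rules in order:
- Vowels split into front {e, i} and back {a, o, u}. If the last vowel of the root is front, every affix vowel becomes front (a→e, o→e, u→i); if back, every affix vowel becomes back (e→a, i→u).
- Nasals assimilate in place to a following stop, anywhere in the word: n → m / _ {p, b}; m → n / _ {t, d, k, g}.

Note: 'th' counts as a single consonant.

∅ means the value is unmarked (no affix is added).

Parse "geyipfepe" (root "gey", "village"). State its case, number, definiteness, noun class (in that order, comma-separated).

Segment: gey-ip-fa-pa.
case: -ip → genitive.
number: -fa → dual.
definiteness: -pa/eg → definite.
noun class: ∅ → class I.

genitive, dual, definite, class I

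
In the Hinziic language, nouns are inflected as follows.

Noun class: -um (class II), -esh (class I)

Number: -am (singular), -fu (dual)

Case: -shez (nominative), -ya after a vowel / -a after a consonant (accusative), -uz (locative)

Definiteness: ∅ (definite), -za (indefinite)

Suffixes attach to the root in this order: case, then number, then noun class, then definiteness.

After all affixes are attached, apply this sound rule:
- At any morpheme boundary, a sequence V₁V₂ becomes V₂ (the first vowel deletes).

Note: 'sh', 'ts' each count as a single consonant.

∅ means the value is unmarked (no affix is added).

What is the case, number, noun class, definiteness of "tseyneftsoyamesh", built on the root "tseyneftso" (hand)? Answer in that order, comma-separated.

accusative, singular, class I, definite

Segment: tseyneftso-ya-am-esh.
case: -ya/a → accusative.
number: -am → singular.
noun class: -esh → class I.
definiteness: ∅ → definite.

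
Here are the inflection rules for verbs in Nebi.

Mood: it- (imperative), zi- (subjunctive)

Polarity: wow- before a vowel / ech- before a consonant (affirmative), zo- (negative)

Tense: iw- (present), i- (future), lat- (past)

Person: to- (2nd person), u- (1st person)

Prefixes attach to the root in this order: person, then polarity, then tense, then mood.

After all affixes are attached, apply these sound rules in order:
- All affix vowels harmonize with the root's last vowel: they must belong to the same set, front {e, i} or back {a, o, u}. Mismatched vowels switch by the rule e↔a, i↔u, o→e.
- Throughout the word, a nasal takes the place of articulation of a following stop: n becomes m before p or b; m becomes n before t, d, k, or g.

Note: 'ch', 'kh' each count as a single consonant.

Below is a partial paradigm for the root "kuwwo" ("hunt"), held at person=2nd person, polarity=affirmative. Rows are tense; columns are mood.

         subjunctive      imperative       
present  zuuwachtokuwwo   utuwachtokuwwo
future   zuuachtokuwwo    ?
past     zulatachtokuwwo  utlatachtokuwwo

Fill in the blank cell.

utuachtokuwwo

Attach person 2nd person to- → tokuwwo.
Attach polarity affirmative ech- (before consonant 't') → echtokuwwo.
Attach tense future i- → iechtokuwwo.
Attach mood imperative it- → itiechtokuwwo.
Apply vowel harmony: itiechtokuwwo → utuachtokuwwo.
Nasal assimilation: no change.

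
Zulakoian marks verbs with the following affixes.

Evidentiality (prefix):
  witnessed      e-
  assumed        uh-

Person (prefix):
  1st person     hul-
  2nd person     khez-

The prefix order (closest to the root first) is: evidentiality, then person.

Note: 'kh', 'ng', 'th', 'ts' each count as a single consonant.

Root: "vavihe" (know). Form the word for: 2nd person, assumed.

khezuhvavihe

Attach evidentiality assumed uh- → uhvavihe.
Attach person 2nd person khez- → khezuhvavihe.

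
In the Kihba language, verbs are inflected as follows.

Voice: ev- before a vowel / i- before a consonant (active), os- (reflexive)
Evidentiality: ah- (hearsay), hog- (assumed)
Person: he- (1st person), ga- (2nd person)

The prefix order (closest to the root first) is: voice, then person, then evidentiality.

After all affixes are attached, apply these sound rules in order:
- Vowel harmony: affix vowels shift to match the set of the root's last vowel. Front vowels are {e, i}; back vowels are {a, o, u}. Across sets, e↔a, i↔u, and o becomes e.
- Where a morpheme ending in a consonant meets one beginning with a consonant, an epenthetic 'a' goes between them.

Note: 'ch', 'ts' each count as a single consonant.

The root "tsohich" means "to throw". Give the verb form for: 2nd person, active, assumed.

Attach voice active i- (before consonant 'ts') → itsohich.
Attach person 2nd person ga- → gaitsohich.
Attach evidentiality assumed hog- → hoggaitsohich.
Apply vowel harmony: hoggaitsohich → heggeitsohich.
Apply epenthesis: heggeitsohich → hegageitsohich.

hegageitsohich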